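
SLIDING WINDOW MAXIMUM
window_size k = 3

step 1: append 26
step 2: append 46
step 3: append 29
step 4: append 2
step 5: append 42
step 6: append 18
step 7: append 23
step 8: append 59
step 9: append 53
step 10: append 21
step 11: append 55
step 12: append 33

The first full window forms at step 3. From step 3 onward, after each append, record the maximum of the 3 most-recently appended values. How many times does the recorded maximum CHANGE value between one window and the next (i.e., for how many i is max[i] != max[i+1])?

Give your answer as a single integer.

step 1: append 26 -> window=[26] (not full yet)
step 2: append 46 -> window=[26, 46] (not full yet)
step 3: append 29 -> window=[26, 46, 29] -> max=46
step 4: append 2 -> window=[46, 29, 2] -> max=46
step 5: append 42 -> window=[29, 2, 42] -> max=42
step 6: append 18 -> window=[2, 42, 18] -> max=42
step 7: append 23 -> window=[42, 18, 23] -> max=42
step 8: append 59 -> window=[18, 23, 59] -> max=59
step 9: append 53 -> window=[23, 59, 53] -> max=59
step 10: append 21 -> window=[59, 53, 21] -> max=59
step 11: append 55 -> window=[53, 21, 55] -> max=55
step 12: append 33 -> window=[21, 55, 33] -> max=55
Recorded maximums: 46 46 42 42 42 59 59 59 55 55
Changes between consecutive maximums: 3

Answer: 3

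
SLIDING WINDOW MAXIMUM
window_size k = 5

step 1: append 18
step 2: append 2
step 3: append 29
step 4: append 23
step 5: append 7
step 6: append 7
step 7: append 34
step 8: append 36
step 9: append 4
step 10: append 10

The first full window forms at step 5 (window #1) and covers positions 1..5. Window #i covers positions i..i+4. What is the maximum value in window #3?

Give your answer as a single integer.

step 1: append 18 -> window=[18] (not full yet)
step 2: append 2 -> window=[18, 2] (not full yet)
step 3: append 29 -> window=[18, 2, 29] (not full yet)
step 4: append 23 -> window=[18, 2, 29, 23] (not full yet)
step 5: append 7 -> window=[18, 2, 29, 23, 7] -> max=29
step 6: append 7 -> window=[2, 29, 23, 7, 7] -> max=29
step 7: append 34 -> window=[29, 23, 7, 7, 34] -> max=34
Window #3 max = 34

Answer: 34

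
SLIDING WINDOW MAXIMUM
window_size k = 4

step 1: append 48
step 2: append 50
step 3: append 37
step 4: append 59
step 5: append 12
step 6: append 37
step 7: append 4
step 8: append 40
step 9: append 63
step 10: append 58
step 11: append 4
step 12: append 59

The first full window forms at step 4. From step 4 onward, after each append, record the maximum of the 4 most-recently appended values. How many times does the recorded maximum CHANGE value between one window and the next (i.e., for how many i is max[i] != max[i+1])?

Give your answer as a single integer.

step 1: append 48 -> window=[48] (not full yet)
step 2: append 50 -> window=[48, 50] (not full yet)
step 3: append 37 -> window=[48, 50, 37] (not full yet)
step 4: append 59 -> window=[48, 50, 37, 59] -> max=59
step 5: append 12 -> window=[50, 37, 59, 12] -> max=59
step 6: append 37 -> window=[37, 59, 12, 37] -> max=59
step 7: append 4 -> window=[59, 12, 37, 4] -> max=59
step 8: append 40 -> window=[12, 37, 4, 40] -> max=40
step 9: append 63 -> window=[37, 4, 40, 63] -> max=63
step 10: append 58 -> window=[4, 40, 63, 58] -> max=63
step 11: append 4 -> window=[40, 63, 58, 4] -> max=63
step 12: append 59 -> window=[63, 58, 4, 59] -> max=63
Recorded maximums: 59 59 59 59 40 63 63 63 63
Changes between consecutive maximums: 2

Answer: 2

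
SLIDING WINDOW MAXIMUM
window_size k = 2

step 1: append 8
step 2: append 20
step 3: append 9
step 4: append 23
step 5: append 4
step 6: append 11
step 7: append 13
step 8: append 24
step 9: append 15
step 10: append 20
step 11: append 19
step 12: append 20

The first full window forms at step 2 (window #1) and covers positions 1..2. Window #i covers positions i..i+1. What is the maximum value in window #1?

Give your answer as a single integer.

Answer: 20

Derivation:
step 1: append 8 -> window=[8] (not full yet)
step 2: append 20 -> window=[8, 20] -> max=20
Window #1 max = 20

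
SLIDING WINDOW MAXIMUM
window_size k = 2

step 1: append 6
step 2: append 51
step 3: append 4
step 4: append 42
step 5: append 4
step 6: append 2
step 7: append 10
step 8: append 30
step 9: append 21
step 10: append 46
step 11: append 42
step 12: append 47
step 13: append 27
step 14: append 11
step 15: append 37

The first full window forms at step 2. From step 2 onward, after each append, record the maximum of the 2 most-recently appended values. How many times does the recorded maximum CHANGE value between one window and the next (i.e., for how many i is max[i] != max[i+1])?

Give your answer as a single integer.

Answer: 8

Derivation:
step 1: append 6 -> window=[6] (not full yet)
step 2: append 51 -> window=[6, 51] -> max=51
step 3: append 4 -> window=[51, 4] -> max=51
step 4: append 42 -> window=[4, 42] -> max=42
step 5: append 4 -> window=[42, 4] -> max=42
step 6: append 2 -> window=[4, 2] -> max=4
step 7: append 10 -> window=[2, 10] -> max=10
step 8: append 30 -> window=[10, 30] -> max=30
step 9: append 21 -> window=[30, 21] -> max=30
step 10: append 46 -> window=[21, 46] -> max=46
step 11: append 42 -> window=[46, 42] -> max=46
step 12: append 47 -> window=[42, 47] -> max=47
step 13: append 27 -> window=[47, 27] -> max=47
step 14: append 11 -> window=[27, 11] -> max=27
step 15: append 37 -> window=[11, 37] -> max=37
Recorded maximums: 51 51 42 42 4 10 30 30 46 46 47 47 27 37
Changes between consecutive maximums: 8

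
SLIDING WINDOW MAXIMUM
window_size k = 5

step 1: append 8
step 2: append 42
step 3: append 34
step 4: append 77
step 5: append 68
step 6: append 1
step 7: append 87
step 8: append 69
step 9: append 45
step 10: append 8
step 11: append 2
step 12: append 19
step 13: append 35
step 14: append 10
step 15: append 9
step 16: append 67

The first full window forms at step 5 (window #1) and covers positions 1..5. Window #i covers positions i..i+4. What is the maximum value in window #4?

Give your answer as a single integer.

Answer: 87

Derivation:
step 1: append 8 -> window=[8] (not full yet)
step 2: append 42 -> window=[8, 42] (not full yet)
step 3: append 34 -> window=[8, 42, 34] (not full yet)
step 4: append 77 -> window=[8, 42, 34, 77] (not full yet)
step 5: append 68 -> window=[8, 42, 34, 77, 68] -> max=77
step 6: append 1 -> window=[42, 34, 77, 68, 1] -> max=77
step 7: append 87 -> window=[34, 77, 68, 1, 87] -> max=87
step 8: append 69 -> window=[77, 68, 1, 87, 69] -> max=87
Window #4 max = 87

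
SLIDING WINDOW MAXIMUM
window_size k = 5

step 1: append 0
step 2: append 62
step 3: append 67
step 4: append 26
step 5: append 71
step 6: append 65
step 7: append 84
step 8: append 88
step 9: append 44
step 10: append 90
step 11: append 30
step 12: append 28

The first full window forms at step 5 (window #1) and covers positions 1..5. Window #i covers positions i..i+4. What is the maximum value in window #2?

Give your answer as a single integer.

Answer: 71

Derivation:
step 1: append 0 -> window=[0] (not full yet)
step 2: append 62 -> window=[0, 62] (not full yet)
step 3: append 67 -> window=[0, 62, 67] (not full yet)
step 4: append 26 -> window=[0, 62, 67, 26] (not full yet)
step 5: append 71 -> window=[0, 62, 67, 26, 71] -> max=71
step 6: append 65 -> window=[62, 67, 26, 71, 65] -> max=71
Window #2 max = 71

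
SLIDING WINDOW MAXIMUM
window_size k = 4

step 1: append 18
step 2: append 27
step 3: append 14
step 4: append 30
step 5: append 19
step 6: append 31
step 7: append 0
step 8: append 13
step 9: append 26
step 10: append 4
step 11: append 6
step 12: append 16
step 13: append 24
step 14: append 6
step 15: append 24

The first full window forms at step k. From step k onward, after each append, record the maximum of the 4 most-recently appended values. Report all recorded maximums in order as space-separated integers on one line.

Answer: 30 30 31 31 31 31 26 26 26 24 24 24

Derivation:
step 1: append 18 -> window=[18] (not full yet)
step 2: append 27 -> window=[18, 27] (not full yet)
step 3: append 14 -> window=[18, 27, 14] (not full yet)
step 4: append 30 -> window=[18, 27, 14, 30] -> max=30
step 5: append 19 -> window=[27, 14, 30, 19] -> max=30
step 6: append 31 -> window=[14, 30, 19, 31] -> max=31
step 7: append 0 -> window=[30, 19, 31, 0] -> max=31
step 8: append 13 -> window=[19, 31, 0, 13] -> max=31
step 9: append 26 -> window=[31, 0, 13, 26] -> max=31
step 10: append 4 -> window=[0, 13, 26, 4] -> max=26
step 11: append 6 -> window=[13, 26, 4, 6] -> max=26
step 12: append 16 -> window=[26, 4, 6, 16] -> max=26
step 13: append 24 -> window=[4, 6, 16, 24] -> max=24
step 14: append 6 -> window=[6, 16, 24, 6] -> max=24
step 15: append 24 -> window=[16, 24, 6, 24] -> max=24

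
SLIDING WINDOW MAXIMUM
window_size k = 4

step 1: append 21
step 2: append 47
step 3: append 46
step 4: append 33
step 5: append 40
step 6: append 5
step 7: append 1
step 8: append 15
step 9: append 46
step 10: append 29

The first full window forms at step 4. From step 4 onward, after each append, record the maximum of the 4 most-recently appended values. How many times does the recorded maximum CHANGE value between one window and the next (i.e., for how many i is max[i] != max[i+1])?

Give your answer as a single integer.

step 1: append 21 -> window=[21] (not full yet)
step 2: append 47 -> window=[21, 47] (not full yet)
step 3: append 46 -> window=[21, 47, 46] (not full yet)
step 4: append 33 -> window=[21, 47, 46, 33] -> max=47
step 5: append 40 -> window=[47, 46, 33, 40] -> max=47
step 6: append 5 -> window=[46, 33, 40, 5] -> max=46
step 7: append 1 -> window=[33, 40, 5, 1] -> max=40
step 8: append 15 -> window=[40, 5, 1, 15] -> max=40
step 9: append 46 -> window=[5, 1, 15, 46] -> max=46
step 10: append 29 -> window=[1, 15, 46, 29] -> max=46
Recorded maximums: 47 47 46 40 40 46 46
Changes between consecutive maximums: 3

Answer: 3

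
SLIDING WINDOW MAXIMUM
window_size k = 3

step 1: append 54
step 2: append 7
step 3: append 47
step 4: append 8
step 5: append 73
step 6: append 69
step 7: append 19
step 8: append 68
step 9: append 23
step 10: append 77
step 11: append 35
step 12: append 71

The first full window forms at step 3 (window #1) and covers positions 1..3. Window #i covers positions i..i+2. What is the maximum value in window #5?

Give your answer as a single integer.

Answer: 73

Derivation:
step 1: append 54 -> window=[54] (not full yet)
step 2: append 7 -> window=[54, 7] (not full yet)
step 3: append 47 -> window=[54, 7, 47] -> max=54
step 4: append 8 -> window=[7, 47, 8] -> max=47
step 5: append 73 -> window=[47, 8, 73] -> max=73
step 6: append 69 -> window=[8, 73, 69] -> max=73
step 7: append 19 -> window=[73, 69, 19] -> max=73
Window #5 max = 73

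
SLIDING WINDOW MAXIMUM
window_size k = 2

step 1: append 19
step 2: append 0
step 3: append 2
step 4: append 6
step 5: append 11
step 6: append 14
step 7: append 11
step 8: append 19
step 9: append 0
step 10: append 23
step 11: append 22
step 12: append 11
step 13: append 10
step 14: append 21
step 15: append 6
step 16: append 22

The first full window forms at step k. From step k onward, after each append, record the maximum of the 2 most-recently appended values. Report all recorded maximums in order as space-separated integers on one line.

Answer: 19 2 6 11 14 14 19 19 23 23 22 11 21 21 22

Derivation:
step 1: append 19 -> window=[19] (not full yet)
step 2: append 0 -> window=[19, 0] -> max=19
step 3: append 2 -> window=[0, 2] -> max=2
step 4: append 6 -> window=[2, 6] -> max=6
step 5: append 11 -> window=[6, 11] -> max=11
step 6: append 14 -> window=[11, 14] -> max=14
step 7: append 11 -> window=[14, 11] -> max=14
step 8: append 19 -> window=[11, 19] -> max=19
step 9: append 0 -> window=[19, 0] -> max=19
step 10: append 23 -> window=[0, 23] -> max=23
step 11: append 22 -> window=[23, 22] -> max=23
step 12: append 11 -> window=[22, 11] -> max=22
step 13: append 10 -> window=[11, 10] -> max=11
step 14: append 21 -> window=[10, 21] -> max=21
step 15: append 6 -> window=[21, 6] -> max=21
step 16: append 22 -> window=[6, 22] -> max=22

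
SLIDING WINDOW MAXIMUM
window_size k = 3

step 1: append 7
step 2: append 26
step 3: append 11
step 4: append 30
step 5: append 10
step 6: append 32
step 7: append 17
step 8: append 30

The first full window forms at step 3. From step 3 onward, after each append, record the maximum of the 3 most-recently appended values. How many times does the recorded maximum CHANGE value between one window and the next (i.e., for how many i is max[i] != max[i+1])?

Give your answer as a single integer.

step 1: append 7 -> window=[7] (not full yet)
step 2: append 26 -> window=[7, 26] (not full yet)
step 3: append 11 -> window=[7, 26, 11] -> max=26
step 4: append 30 -> window=[26, 11, 30] -> max=30
step 5: append 10 -> window=[11, 30, 10] -> max=30
step 6: append 32 -> window=[30, 10, 32] -> max=32
step 7: append 17 -> window=[10, 32, 17] -> max=32
step 8: append 30 -> window=[32, 17, 30] -> max=32
Recorded maximums: 26 30 30 32 32 32
Changes between consecutive maximums: 2

Answer: 2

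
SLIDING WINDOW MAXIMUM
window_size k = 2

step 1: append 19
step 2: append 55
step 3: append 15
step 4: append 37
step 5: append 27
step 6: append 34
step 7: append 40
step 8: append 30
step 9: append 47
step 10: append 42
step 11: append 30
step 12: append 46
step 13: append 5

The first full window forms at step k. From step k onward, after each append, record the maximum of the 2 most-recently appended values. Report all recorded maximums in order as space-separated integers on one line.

Answer: 55 55 37 37 34 40 40 47 47 42 46 46

Derivation:
step 1: append 19 -> window=[19] (not full yet)
step 2: append 55 -> window=[19, 55] -> max=55
step 3: append 15 -> window=[55, 15] -> max=55
step 4: append 37 -> window=[15, 37] -> max=37
step 5: append 27 -> window=[37, 27] -> max=37
step 6: append 34 -> window=[27, 34] -> max=34
step 7: append 40 -> window=[34, 40] -> max=40
step 8: append 30 -> window=[40, 30] -> max=40
step 9: append 47 -> window=[30, 47] -> max=47
step 10: append 42 -> window=[47, 42] -> max=47
step 11: append 30 -> window=[42, 30] -> max=42
step 12: append 46 -> window=[30, 46] -> max=46
step 13: append 5 -> window=[46, 5] -> max=46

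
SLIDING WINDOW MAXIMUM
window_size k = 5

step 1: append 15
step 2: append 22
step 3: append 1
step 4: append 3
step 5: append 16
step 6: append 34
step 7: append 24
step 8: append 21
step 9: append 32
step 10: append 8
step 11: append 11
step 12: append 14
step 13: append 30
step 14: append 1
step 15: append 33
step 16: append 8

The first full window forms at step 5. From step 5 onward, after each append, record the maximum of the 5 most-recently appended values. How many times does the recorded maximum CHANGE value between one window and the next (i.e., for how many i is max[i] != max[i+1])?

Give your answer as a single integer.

Answer: 4

Derivation:
step 1: append 15 -> window=[15] (not full yet)
step 2: append 22 -> window=[15, 22] (not full yet)
step 3: append 1 -> window=[15, 22, 1] (not full yet)
step 4: append 3 -> window=[15, 22, 1, 3] (not full yet)
step 5: append 16 -> window=[15, 22, 1, 3, 16] -> max=22
step 6: append 34 -> window=[22, 1, 3, 16, 34] -> max=34
step 7: append 24 -> window=[1, 3, 16, 34, 24] -> max=34
step 8: append 21 -> window=[3, 16, 34, 24, 21] -> max=34
step 9: append 32 -> window=[16, 34, 24, 21, 32] -> max=34
step 10: append 8 -> window=[34, 24, 21, 32, 8] -> max=34
step 11: append 11 -> window=[24, 21, 32, 8, 11] -> max=32
step 12: append 14 -> window=[21, 32, 8, 11, 14] -> max=32
step 13: append 30 -> window=[32, 8, 11, 14, 30] -> max=32
step 14: append 1 -> window=[8, 11, 14, 30, 1] -> max=30
step 15: append 33 -> window=[11, 14, 30, 1, 33] -> max=33
step 16: append 8 -> window=[14, 30, 1, 33, 8] -> max=33
Recorded maximums: 22 34 34 34 34 34 32 32 32 30 33 33
Changes between consecutive maximums: 4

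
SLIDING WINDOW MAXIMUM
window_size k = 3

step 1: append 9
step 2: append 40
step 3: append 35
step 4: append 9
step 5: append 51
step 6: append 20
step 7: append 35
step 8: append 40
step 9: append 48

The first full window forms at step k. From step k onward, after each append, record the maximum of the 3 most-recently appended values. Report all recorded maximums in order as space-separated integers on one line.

step 1: append 9 -> window=[9] (not full yet)
step 2: append 40 -> window=[9, 40] (not full yet)
step 3: append 35 -> window=[9, 40, 35] -> max=40
step 4: append 9 -> window=[40, 35, 9] -> max=40
step 5: append 51 -> window=[35, 9, 51] -> max=51
step 6: append 20 -> window=[9, 51, 20] -> max=51
step 7: append 35 -> window=[51, 20, 35] -> max=51
step 8: append 40 -> window=[20, 35, 40] -> max=40
step 9: append 48 -> window=[35, 40, 48] -> max=48

Answer: 40 40 51 51 51 40 48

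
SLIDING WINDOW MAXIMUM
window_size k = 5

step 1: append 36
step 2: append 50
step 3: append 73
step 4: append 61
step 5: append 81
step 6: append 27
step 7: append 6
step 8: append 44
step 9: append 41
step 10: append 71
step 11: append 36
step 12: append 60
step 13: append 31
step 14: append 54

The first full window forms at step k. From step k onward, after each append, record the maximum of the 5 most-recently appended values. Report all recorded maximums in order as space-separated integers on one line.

step 1: append 36 -> window=[36] (not full yet)
step 2: append 50 -> window=[36, 50] (not full yet)
step 3: append 73 -> window=[36, 50, 73] (not full yet)
step 4: append 61 -> window=[36, 50, 73, 61] (not full yet)
step 5: append 81 -> window=[36, 50, 73, 61, 81] -> max=81
step 6: append 27 -> window=[50, 73, 61, 81, 27] -> max=81
step 7: append 6 -> window=[73, 61, 81, 27, 6] -> max=81
step 8: append 44 -> window=[61, 81, 27, 6, 44] -> max=81
step 9: append 41 -> window=[81, 27, 6, 44, 41] -> max=81
step 10: append 71 -> window=[27, 6, 44, 41, 71] -> max=71
step 11: append 36 -> window=[6, 44, 41, 71, 36] -> max=71
step 12: append 60 -> window=[44, 41, 71, 36, 60] -> max=71
step 13: append 31 -> window=[41, 71, 36, 60, 31] -> max=71
step 14: append 54 -> window=[71, 36, 60, 31, 54] -> max=71

Answer: 81 81 81 81 81 71 71 71 71 71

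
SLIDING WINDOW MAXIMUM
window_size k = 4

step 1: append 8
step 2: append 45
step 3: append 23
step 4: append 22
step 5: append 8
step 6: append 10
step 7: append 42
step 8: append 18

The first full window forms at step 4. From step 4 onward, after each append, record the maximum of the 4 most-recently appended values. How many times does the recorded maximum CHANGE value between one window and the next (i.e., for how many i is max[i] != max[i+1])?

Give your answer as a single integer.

Answer: 2

Derivation:
step 1: append 8 -> window=[8] (not full yet)
step 2: append 45 -> window=[8, 45] (not full yet)
step 3: append 23 -> window=[8, 45, 23] (not full yet)
step 4: append 22 -> window=[8, 45, 23, 22] -> max=45
step 5: append 8 -> window=[45, 23, 22, 8] -> max=45
step 6: append 10 -> window=[23, 22, 8, 10] -> max=23
step 7: append 42 -> window=[22, 8, 10, 42] -> max=42
step 8: append 18 -> window=[8, 10, 42, 18] -> max=42
Recorded maximums: 45 45 23 42 42
Changes between consecutive maximums: 2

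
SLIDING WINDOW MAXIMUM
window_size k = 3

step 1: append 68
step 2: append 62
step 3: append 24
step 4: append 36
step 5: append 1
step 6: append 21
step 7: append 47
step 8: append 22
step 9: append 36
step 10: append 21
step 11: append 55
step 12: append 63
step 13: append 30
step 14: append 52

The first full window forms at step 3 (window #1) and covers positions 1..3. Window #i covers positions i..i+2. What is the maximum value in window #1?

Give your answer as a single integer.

step 1: append 68 -> window=[68] (not full yet)
step 2: append 62 -> window=[68, 62] (not full yet)
step 3: append 24 -> window=[68, 62, 24] -> max=68
Window #1 max = 68

Answer: 68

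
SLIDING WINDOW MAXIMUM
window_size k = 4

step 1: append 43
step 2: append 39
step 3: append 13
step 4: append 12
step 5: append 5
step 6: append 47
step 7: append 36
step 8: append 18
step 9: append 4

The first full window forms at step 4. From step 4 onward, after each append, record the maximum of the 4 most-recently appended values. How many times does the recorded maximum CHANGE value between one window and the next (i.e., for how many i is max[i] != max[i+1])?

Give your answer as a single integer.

step 1: append 43 -> window=[43] (not full yet)
step 2: append 39 -> window=[43, 39] (not full yet)
step 3: append 13 -> window=[43, 39, 13] (not full yet)
step 4: append 12 -> window=[43, 39, 13, 12] -> max=43
step 5: append 5 -> window=[39, 13, 12, 5] -> max=39
step 6: append 47 -> window=[13, 12, 5, 47] -> max=47
step 7: append 36 -> window=[12, 5, 47, 36] -> max=47
step 8: append 18 -> window=[5, 47, 36, 18] -> max=47
step 9: append 4 -> window=[47, 36, 18, 4] -> max=47
Recorded maximums: 43 39 47 47 47 47
Changes between consecutive maximums: 2

Answer: 2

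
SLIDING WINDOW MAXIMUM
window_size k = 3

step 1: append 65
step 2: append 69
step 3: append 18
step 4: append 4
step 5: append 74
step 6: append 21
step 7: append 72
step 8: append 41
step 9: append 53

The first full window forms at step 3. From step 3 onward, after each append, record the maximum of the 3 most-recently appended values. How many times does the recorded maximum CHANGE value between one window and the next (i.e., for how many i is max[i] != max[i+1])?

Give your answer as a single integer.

Answer: 2

Derivation:
step 1: append 65 -> window=[65] (not full yet)
step 2: append 69 -> window=[65, 69] (not full yet)
step 3: append 18 -> window=[65, 69, 18] -> max=69
step 4: append 4 -> window=[69, 18, 4] -> max=69
step 5: append 74 -> window=[18, 4, 74] -> max=74
step 6: append 21 -> window=[4, 74, 21] -> max=74
step 7: append 72 -> window=[74, 21, 72] -> max=74
step 8: append 41 -> window=[21, 72, 41] -> max=72
step 9: append 53 -> window=[72, 41, 53] -> max=72
Recorded maximums: 69 69 74 74 74 72 72
Changes between consecutive maximums: 2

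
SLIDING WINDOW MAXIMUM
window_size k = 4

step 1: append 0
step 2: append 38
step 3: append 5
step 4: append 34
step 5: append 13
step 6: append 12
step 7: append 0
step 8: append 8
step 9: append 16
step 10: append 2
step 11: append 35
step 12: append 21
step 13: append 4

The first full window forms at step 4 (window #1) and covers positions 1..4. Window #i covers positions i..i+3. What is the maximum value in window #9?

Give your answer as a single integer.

Answer: 35

Derivation:
step 1: append 0 -> window=[0] (not full yet)
step 2: append 38 -> window=[0, 38] (not full yet)
step 3: append 5 -> window=[0, 38, 5] (not full yet)
step 4: append 34 -> window=[0, 38, 5, 34] -> max=38
step 5: append 13 -> window=[38, 5, 34, 13] -> max=38
step 6: append 12 -> window=[5, 34, 13, 12] -> max=34
step 7: append 0 -> window=[34, 13, 12, 0] -> max=34
step 8: append 8 -> window=[13, 12, 0, 8] -> max=13
step 9: append 16 -> window=[12, 0, 8, 16] -> max=16
step 10: append 2 -> window=[0, 8, 16, 2] -> max=16
step 11: append 35 -> window=[8, 16, 2, 35] -> max=35
step 12: append 21 -> window=[16, 2, 35, 21] -> max=35
Window #9 max = 35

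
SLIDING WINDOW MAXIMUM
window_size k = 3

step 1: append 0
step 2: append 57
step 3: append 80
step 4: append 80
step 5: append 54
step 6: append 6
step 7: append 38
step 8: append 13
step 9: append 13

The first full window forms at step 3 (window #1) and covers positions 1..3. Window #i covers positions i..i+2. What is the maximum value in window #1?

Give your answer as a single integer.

Answer: 80

Derivation:
step 1: append 0 -> window=[0] (not full yet)
step 2: append 57 -> window=[0, 57] (not full yet)
step 3: append 80 -> window=[0, 57, 80] -> max=80
Window #1 max = 80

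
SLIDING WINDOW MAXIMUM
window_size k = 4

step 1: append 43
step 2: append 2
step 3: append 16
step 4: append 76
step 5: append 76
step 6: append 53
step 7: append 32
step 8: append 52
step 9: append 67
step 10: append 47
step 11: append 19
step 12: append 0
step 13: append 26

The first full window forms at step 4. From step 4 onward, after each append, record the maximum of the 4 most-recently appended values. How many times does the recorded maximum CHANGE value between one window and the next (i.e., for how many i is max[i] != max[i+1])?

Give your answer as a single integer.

Answer: 2

Derivation:
step 1: append 43 -> window=[43] (not full yet)
step 2: append 2 -> window=[43, 2] (not full yet)
step 3: append 16 -> window=[43, 2, 16] (not full yet)
step 4: append 76 -> window=[43, 2, 16, 76] -> max=76
step 5: append 76 -> window=[2, 16, 76, 76] -> max=76
step 6: append 53 -> window=[16, 76, 76, 53] -> max=76
step 7: append 32 -> window=[76, 76, 53, 32] -> max=76
step 8: append 52 -> window=[76, 53, 32, 52] -> max=76
step 9: append 67 -> window=[53, 32, 52, 67] -> max=67
step 10: append 47 -> window=[32, 52, 67, 47] -> max=67
step 11: append 19 -> window=[52, 67, 47, 19] -> max=67
step 12: append 0 -> window=[67, 47, 19, 0] -> max=67
step 13: append 26 -> window=[47, 19, 0, 26] -> max=47
Recorded maximums: 76 76 76 76 76 67 67 67 67 47
Changes between consecutive maximums: 2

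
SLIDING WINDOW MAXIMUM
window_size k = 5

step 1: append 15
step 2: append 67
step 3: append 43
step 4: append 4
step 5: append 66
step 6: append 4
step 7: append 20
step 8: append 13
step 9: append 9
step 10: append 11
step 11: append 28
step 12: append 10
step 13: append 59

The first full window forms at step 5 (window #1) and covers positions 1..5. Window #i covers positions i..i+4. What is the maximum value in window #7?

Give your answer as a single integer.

Answer: 28

Derivation:
step 1: append 15 -> window=[15] (not full yet)
step 2: append 67 -> window=[15, 67] (not full yet)
step 3: append 43 -> window=[15, 67, 43] (not full yet)
step 4: append 4 -> window=[15, 67, 43, 4] (not full yet)
step 5: append 66 -> window=[15, 67, 43, 4, 66] -> max=67
step 6: append 4 -> window=[67, 43, 4, 66, 4] -> max=67
step 7: append 20 -> window=[43, 4, 66, 4, 20] -> max=66
step 8: append 13 -> window=[4, 66, 4, 20, 13] -> max=66
step 9: append 9 -> window=[66, 4, 20, 13, 9] -> max=66
step 10: append 11 -> window=[4, 20, 13, 9, 11] -> max=20
step 11: append 28 -> window=[20, 13, 9, 11, 28] -> max=28
Window #7 max = 28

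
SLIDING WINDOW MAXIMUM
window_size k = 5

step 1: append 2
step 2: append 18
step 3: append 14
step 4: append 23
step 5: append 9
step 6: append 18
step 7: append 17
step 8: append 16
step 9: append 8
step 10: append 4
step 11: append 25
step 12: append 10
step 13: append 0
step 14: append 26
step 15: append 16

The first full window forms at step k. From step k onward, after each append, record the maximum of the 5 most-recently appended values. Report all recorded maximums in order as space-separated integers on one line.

step 1: append 2 -> window=[2] (not full yet)
step 2: append 18 -> window=[2, 18] (not full yet)
step 3: append 14 -> window=[2, 18, 14] (not full yet)
step 4: append 23 -> window=[2, 18, 14, 23] (not full yet)
step 5: append 9 -> window=[2, 18, 14, 23, 9] -> max=23
step 6: append 18 -> window=[18, 14, 23, 9, 18] -> max=23
step 7: append 17 -> window=[14, 23, 9, 18, 17] -> max=23
step 8: append 16 -> window=[23, 9, 18, 17, 16] -> max=23
step 9: append 8 -> window=[9, 18, 17, 16, 8] -> max=18
step 10: append 4 -> window=[18, 17, 16, 8, 4] -> max=18
step 11: append 25 -> window=[17, 16, 8, 4, 25] -> max=25
step 12: append 10 -> window=[16, 8, 4, 25, 10] -> max=25
step 13: append 0 -> window=[8, 4, 25, 10, 0] -> max=25
step 14: append 26 -> window=[4, 25, 10, 0, 26] -> max=26
step 15: append 16 -> window=[25, 10, 0, 26, 16] -> max=26

Answer: 23 23 23 23 18 18 25 25 25 26 26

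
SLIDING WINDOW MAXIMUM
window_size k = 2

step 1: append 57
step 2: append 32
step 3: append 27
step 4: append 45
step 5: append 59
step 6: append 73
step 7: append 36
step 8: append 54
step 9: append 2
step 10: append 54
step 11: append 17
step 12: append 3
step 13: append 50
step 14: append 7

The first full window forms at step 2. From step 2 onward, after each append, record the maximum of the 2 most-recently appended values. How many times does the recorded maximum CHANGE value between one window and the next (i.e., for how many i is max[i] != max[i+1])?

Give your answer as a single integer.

step 1: append 57 -> window=[57] (not full yet)
step 2: append 32 -> window=[57, 32] -> max=57
step 3: append 27 -> window=[32, 27] -> max=32
step 4: append 45 -> window=[27, 45] -> max=45
step 5: append 59 -> window=[45, 59] -> max=59
step 6: append 73 -> window=[59, 73] -> max=73
step 7: append 36 -> window=[73, 36] -> max=73
step 8: append 54 -> window=[36, 54] -> max=54
step 9: append 2 -> window=[54, 2] -> max=54
step 10: append 54 -> window=[2, 54] -> max=54
step 11: append 17 -> window=[54, 17] -> max=54
step 12: append 3 -> window=[17, 3] -> max=17
step 13: append 50 -> window=[3, 50] -> max=50
step 14: append 7 -> window=[50, 7] -> max=50
Recorded maximums: 57 32 45 59 73 73 54 54 54 54 17 50 50
Changes between consecutive maximums: 7

Answer: 7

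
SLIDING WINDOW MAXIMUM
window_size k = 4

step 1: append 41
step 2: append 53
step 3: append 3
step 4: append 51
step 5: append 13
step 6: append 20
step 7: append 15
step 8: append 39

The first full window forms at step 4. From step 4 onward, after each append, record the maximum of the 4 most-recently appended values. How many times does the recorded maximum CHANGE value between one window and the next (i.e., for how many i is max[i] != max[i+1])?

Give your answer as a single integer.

Answer: 2

Derivation:
step 1: append 41 -> window=[41] (not full yet)
step 2: append 53 -> window=[41, 53] (not full yet)
step 3: append 3 -> window=[41, 53, 3] (not full yet)
step 4: append 51 -> window=[41, 53, 3, 51] -> max=53
step 5: append 13 -> window=[53, 3, 51, 13] -> max=53
step 6: append 20 -> window=[3, 51, 13, 20] -> max=51
step 7: append 15 -> window=[51, 13, 20, 15] -> max=51
step 8: append 39 -> window=[13, 20, 15, 39] -> max=39
Recorded maximums: 53 53 51 51 39
Changes between consecutive maximums: 2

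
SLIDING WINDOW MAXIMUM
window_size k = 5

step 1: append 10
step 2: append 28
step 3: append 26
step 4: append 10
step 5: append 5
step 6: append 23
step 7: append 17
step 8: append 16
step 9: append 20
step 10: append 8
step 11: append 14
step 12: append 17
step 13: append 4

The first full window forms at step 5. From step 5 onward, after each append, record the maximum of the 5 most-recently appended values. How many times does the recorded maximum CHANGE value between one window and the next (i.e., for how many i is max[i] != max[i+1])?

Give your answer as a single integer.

step 1: append 10 -> window=[10] (not full yet)
step 2: append 28 -> window=[10, 28] (not full yet)
step 3: append 26 -> window=[10, 28, 26] (not full yet)
step 4: append 10 -> window=[10, 28, 26, 10] (not full yet)
step 5: append 5 -> window=[10, 28, 26, 10, 5] -> max=28
step 6: append 23 -> window=[28, 26, 10, 5, 23] -> max=28
step 7: append 17 -> window=[26, 10, 5, 23, 17] -> max=26
step 8: append 16 -> window=[10, 5, 23, 17, 16] -> max=23
step 9: append 20 -> window=[5, 23, 17, 16, 20] -> max=23
step 10: append 8 -> window=[23, 17, 16, 20, 8] -> max=23
step 11: append 14 -> window=[17, 16, 20, 8, 14] -> max=20
step 12: append 17 -> window=[16, 20, 8, 14, 17] -> max=20
step 13: append 4 -> window=[20, 8, 14, 17, 4] -> max=20
Recorded maximums: 28 28 26 23 23 23 20 20 20
Changes between consecutive maximums: 3

Answer: 3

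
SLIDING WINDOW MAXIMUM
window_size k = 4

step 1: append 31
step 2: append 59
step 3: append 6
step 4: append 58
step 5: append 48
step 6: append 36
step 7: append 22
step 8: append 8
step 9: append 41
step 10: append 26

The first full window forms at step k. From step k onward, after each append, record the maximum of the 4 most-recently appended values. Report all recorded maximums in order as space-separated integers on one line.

step 1: append 31 -> window=[31] (not full yet)
step 2: append 59 -> window=[31, 59] (not full yet)
step 3: append 6 -> window=[31, 59, 6] (not full yet)
step 4: append 58 -> window=[31, 59, 6, 58] -> max=59
step 5: append 48 -> window=[59, 6, 58, 48] -> max=59
step 6: append 36 -> window=[6, 58, 48, 36] -> max=58
step 7: append 22 -> window=[58, 48, 36, 22] -> max=58
step 8: append 8 -> window=[48, 36, 22, 8] -> max=48
step 9: append 41 -> window=[36, 22, 8, 41] -> max=41
step 10: append 26 -> window=[22, 8, 41, 26] -> max=41

Answer: 59 59 58 58 48 41 41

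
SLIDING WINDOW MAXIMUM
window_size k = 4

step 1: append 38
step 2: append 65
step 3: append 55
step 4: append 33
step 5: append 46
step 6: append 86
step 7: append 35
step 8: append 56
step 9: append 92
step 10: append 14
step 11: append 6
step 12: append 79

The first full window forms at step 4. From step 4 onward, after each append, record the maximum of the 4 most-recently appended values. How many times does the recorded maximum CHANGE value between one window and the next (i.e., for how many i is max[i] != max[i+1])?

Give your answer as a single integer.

step 1: append 38 -> window=[38] (not full yet)
step 2: append 65 -> window=[38, 65] (not full yet)
step 3: append 55 -> window=[38, 65, 55] (not full yet)
step 4: append 33 -> window=[38, 65, 55, 33] -> max=65
step 5: append 46 -> window=[65, 55, 33, 46] -> max=65
step 6: append 86 -> window=[55, 33, 46, 86] -> max=86
step 7: append 35 -> window=[33, 46, 86, 35] -> max=86
step 8: append 56 -> window=[46, 86, 35, 56] -> max=86
step 9: append 92 -> window=[86, 35, 56, 92] -> max=92
step 10: append 14 -> window=[35, 56, 92, 14] -> max=92
step 11: append 6 -> window=[56, 92, 14, 6] -> max=92
step 12: append 79 -> window=[92, 14, 6, 79] -> max=92
Recorded maximums: 65 65 86 86 86 92 92 92 92
Changes between consecutive maximums: 2

Answer: 2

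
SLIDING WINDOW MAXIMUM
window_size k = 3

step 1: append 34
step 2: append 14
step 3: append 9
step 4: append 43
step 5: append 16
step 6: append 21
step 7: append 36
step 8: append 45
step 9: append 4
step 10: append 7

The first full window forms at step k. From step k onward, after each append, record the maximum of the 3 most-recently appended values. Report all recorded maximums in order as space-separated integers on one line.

Answer: 34 43 43 43 36 45 45 45

Derivation:
step 1: append 34 -> window=[34] (not full yet)
step 2: append 14 -> window=[34, 14] (not full yet)
step 3: append 9 -> window=[34, 14, 9] -> max=34
step 4: append 43 -> window=[14, 9, 43] -> max=43
step 5: append 16 -> window=[9, 43, 16] -> max=43
step 6: append 21 -> window=[43, 16, 21] -> max=43
step 7: append 36 -> window=[16, 21, 36] -> max=36
step 8: append 45 -> window=[21, 36, 45] -> max=45
step 9: append 4 -> window=[36, 45, 4] -> max=45
step 10: append 7 -> window=[45, 4, 7] -> max=45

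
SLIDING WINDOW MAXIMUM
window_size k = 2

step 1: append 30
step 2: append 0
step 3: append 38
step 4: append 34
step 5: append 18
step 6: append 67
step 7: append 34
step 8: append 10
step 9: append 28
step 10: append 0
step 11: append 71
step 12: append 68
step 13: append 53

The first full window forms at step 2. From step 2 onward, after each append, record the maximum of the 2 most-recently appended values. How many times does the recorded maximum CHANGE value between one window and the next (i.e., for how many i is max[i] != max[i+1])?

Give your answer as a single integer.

Answer: 7

Derivation:
step 1: append 30 -> window=[30] (not full yet)
step 2: append 0 -> window=[30, 0] -> max=30
step 3: append 38 -> window=[0, 38] -> max=38
step 4: append 34 -> window=[38, 34] -> max=38
step 5: append 18 -> window=[34, 18] -> max=34
step 6: append 67 -> window=[18, 67] -> max=67
step 7: append 34 -> window=[67, 34] -> max=67
step 8: append 10 -> window=[34, 10] -> max=34
step 9: append 28 -> window=[10, 28] -> max=28
step 10: append 0 -> window=[28, 0] -> max=28
step 11: append 71 -> window=[0, 71] -> max=71
step 12: append 68 -> window=[71, 68] -> max=71
step 13: append 53 -> window=[68, 53] -> max=68
Recorded maximums: 30 38 38 34 67 67 34 28 28 71 71 68
Changes between consecutive maximums: 7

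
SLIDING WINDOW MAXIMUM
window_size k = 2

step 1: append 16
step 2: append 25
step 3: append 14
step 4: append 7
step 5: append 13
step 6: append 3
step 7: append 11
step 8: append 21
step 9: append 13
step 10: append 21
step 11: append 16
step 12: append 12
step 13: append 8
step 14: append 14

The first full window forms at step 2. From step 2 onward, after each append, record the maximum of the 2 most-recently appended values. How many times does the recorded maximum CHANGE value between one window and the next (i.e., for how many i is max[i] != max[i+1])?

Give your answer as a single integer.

step 1: append 16 -> window=[16] (not full yet)
step 2: append 25 -> window=[16, 25] -> max=25
step 3: append 14 -> window=[25, 14] -> max=25
step 4: append 7 -> window=[14, 7] -> max=14
step 5: append 13 -> window=[7, 13] -> max=13
step 6: append 3 -> window=[13, 3] -> max=13
step 7: append 11 -> window=[3, 11] -> max=11
step 8: append 21 -> window=[11, 21] -> max=21
step 9: append 13 -> window=[21, 13] -> max=21
step 10: append 21 -> window=[13, 21] -> max=21
step 11: append 16 -> window=[21, 16] -> max=21
step 12: append 12 -> window=[16, 12] -> max=16
step 13: append 8 -> window=[12, 8] -> max=12
step 14: append 14 -> window=[8, 14] -> max=14
Recorded maximums: 25 25 14 13 13 11 21 21 21 21 16 12 14
Changes between consecutive maximums: 7

Answer: 7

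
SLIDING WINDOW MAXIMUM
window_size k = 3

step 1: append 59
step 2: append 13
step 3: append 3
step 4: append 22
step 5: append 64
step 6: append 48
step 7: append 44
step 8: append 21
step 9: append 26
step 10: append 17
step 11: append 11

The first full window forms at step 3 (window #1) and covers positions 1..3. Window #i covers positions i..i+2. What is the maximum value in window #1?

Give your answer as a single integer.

step 1: append 59 -> window=[59] (not full yet)
step 2: append 13 -> window=[59, 13] (not full yet)
step 3: append 3 -> window=[59, 13, 3] -> max=59
Window #1 max = 59

Answer: 59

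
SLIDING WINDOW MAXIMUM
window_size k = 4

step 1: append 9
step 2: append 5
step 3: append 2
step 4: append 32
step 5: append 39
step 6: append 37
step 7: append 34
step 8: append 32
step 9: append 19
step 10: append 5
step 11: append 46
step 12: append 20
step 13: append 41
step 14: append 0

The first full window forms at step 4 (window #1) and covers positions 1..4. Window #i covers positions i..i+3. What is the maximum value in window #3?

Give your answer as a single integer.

Answer: 39

Derivation:
step 1: append 9 -> window=[9] (not full yet)
step 2: append 5 -> window=[9, 5] (not full yet)
step 3: append 2 -> window=[9, 5, 2] (not full yet)
step 4: append 32 -> window=[9, 5, 2, 32] -> max=32
step 5: append 39 -> window=[5, 2, 32, 39] -> max=39
step 6: append 37 -> window=[2, 32, 39, 37] -> max=39
Window #3 max = 39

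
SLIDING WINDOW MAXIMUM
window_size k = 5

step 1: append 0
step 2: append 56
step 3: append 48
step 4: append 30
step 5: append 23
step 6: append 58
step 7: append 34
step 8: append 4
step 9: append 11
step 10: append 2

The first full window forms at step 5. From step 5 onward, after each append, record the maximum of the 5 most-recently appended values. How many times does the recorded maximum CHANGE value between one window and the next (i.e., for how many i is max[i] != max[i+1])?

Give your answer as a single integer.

Answer: 1

Derivation:
step 1: append 0 -> window=[0] (not full yet)
step 2: append 56 -> window=[0, 56] (not full yet)
step 3: append 48 -> window=[0, 56, 48] (not full yet)
step 4: append 30 -> window=[0, 56, 48, 30] (not full yet)
step 5: append 23 -> window=[0, 56, 48, 30, 23] -> max=56
step 6: append 58 -> window=[56, 48, 30, 23, 58] -> max=58
step 7: append 34 -> window=[48, 30, 23, 58, 34] -> max=58
step 8: append 4 -> window=[30, 23, 58, 34, 4] -> max=58
step 9: append 11 -> window=[23, 58, 34, 4, 11] -> max=58
step 10: append 2 -> window=[58, 34, 4, 11, 2] -> max=58
Recorded maximums: 56 58 58 58 58 58
Changes between consecutive maximums: 1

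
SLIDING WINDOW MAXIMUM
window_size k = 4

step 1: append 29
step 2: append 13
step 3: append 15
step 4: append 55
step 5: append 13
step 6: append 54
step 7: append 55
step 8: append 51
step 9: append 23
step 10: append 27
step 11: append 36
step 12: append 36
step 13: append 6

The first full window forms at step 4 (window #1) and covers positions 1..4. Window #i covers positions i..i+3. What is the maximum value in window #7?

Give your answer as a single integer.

step 1: append 29 -> window=[29] (not full yet)
step 2: append 13 -> window=[29, 13] (not full yet)
step 3: append 15 -> window=[29, 13, 15] (not full yet)
step 4: append 55 -> window=[29, 13, 15, 55] -> max=55
step 5: append 13 -> window=[13, 15, 55, 13] -> max=55
step 6: append 54 -> window=[15, 55, 13, 54] -> max=55
step 7: append 55 -> window=[55, 13, 54, 55] -> max=55
step 8: append 51 -> window=[13, 54, 55, 51] -> max=55
step 9: append 23 -> window=[54, 55, 51, 23] -> max=55
step 10: append 27 -> window=[55, 51, 23, 27] -> max=55
Window #7 max = 55

Answer: 55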